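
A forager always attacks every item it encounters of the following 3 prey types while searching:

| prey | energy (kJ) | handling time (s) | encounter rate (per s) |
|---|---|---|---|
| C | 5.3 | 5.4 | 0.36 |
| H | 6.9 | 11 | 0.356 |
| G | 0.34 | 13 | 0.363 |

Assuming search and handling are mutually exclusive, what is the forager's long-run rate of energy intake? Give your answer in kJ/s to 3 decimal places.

R = Σλ_iE_i / (1 + Σλ_ih_i)
Numerator: 0.36×5.3 + 0.356×6.9 + 0.363×0.34 = 4.488
Denominator: 1 + 0.36×5.4 + 0.356×11 + 0.363×13 = 11.58
R = 4.488/11.58 = 0.3876 kJ/s

0.388 kJ/s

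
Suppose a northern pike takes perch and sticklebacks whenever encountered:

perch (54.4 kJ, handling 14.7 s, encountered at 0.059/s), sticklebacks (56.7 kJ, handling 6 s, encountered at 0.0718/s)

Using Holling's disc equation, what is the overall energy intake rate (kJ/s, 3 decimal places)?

R = Σλ_iE_i / (1 + Σλ_ih_i)
Numerator: 0.059×54.4 + 0.0718×56.7 = 7.281
Denominator: 1 + 0.059×14.7 + 0.0718×6 = 2.298
R = 7.281/2.298 = 3.168 kJ/s

3.168 kJ/s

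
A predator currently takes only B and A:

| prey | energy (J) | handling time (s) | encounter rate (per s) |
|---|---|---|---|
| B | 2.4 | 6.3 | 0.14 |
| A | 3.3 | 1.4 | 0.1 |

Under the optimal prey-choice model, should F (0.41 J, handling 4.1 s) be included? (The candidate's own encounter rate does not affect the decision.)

Intake rate on the current diet: R = (0.14×2.4 + 0.1×3.3) / (1 + 0.14×6.3 + 0.1×1.4) = 0.666/2.022 = 0.3294 J/s.
Profitability of F: 0.41/4.1 = 0.1 J/s.
0.1 < 0.3294, so adding F would lower the average — exclude it.

No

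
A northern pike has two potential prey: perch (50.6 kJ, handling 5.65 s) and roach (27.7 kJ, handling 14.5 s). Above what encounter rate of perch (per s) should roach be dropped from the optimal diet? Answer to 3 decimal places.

0.048 per s

At the threshold, the rate on perch alone equals the profitability of roach: λ·50.6/(1 + λ·5.65) = 27.7/14.5 = 1.91.
Rearranging, λ(50.6 − 1.91×5.65) = 1.91, so λ = 1.91/39.81 = 0.04799 per s.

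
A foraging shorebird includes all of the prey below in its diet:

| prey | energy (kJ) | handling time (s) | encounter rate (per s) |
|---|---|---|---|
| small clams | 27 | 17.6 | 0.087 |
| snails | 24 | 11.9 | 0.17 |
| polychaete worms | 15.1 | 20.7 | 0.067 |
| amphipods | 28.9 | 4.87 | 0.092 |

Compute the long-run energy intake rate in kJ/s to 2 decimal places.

1.58 kJ/s

Energy encountered per unit search time: 0.087×27 + 0.17×24 + 0.067×15.1 + 0.092×28.9 = 10.1 kJ/s.
Handling time per unit search time: 0.087×17.6 + 0.17×11.9 + 0.067×20.7 + 0.092×4.87 = 5.389.
Rate = 10.1/(1 + 5.389) = 1.581 kJ/s.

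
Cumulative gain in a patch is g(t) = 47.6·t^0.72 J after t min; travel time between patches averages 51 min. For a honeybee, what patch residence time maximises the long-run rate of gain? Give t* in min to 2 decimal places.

By the marginal value theorem, leave when the instantaneous gain rate g'(t) equals the habitat-wide average g(t)/(T + t).
g'(t) = 0.72·47.6·t^-0.28. Setting 0.72·47.6·t^-0.28 = 47.6·t^0.72/(51+t) gives 0.72(51+t) = t, so 0.28·t = 0.72×51.
t* = 0.72×51/0.28 = 131.1 min.

131.14 min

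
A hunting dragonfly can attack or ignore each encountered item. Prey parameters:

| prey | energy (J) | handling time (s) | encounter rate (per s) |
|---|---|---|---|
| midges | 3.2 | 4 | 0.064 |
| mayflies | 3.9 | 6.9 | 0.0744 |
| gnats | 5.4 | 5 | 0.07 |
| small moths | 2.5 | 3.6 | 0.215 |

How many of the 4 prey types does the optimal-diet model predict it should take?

Rank by E/h (J/s): gnats 1.08, midges 0.8, small moths 0.694, mayflies 0.565. Include each in turn until the next type's E/h falls below the running intake rate.
Rate on top 1: 0.28. midges: 0.8 > 0.28 → include.
Rate on top 2: 0.3629. small moths: 0.694 > 0.3629 → include.
Rate on top 3: 0.4707. mayflies: 0.565 > 0.4707 → include.
Optimal diet: gnats, midges, small moths, mayflies — 4 of 4 types.

4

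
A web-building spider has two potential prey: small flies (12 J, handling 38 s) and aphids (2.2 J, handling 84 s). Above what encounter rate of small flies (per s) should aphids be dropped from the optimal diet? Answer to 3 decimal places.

0.002 per s

Drop aphids once their profitability E₂/h₂ falls below the rate achievable on small flies alone: E₂/h₂ = λE₁/(1 + λh₁).
Solve for λ: λE₁h₂ = E₂(1 + λh₁) → λ(E₁h₂ − E₂h₁) = E₂ → λ = E₂/(E₁h₂ − E₂h₁).
λ = 2.2/(12×84 − 2.2×38) = 2.2/924.4 = 0.00238 per s.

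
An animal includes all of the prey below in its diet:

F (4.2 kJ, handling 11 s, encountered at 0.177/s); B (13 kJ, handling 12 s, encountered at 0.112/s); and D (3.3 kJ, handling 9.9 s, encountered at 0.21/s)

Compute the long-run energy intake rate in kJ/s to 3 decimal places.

0.454 kJ/s

R = Σλ_iE_i / (1 + Σλ_ih_i)
Numerator: 0.177×4.2 + 0.112×13 + 0.21×3.3 = 2.892
Denominator: 1 + 0.177×11 + 0.112×12 + 0.21×9.9 = 6.37
R = 2.892/6.37 = 0.4541 kJ/s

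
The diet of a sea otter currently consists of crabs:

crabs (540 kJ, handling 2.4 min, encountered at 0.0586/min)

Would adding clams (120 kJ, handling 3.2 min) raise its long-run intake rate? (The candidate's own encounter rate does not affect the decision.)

Yes

Current rate: (0.0586×540)/(1 + 0.0586×2.4) = 27.74 kJ/min.
Profitability of clams: 120/3.2 = 37.5 kJ/min.
37.5 > 27.74, so adding clams raises the average — include it.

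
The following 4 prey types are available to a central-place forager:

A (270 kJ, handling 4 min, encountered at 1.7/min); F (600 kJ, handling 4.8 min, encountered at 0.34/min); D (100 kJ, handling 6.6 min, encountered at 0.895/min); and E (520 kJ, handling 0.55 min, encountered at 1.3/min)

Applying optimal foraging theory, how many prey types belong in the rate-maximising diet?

1

Profitabilities (E/h, kJ/min): E 945, F 125, A 67.5, D 15.2. Add prey in this order while the next type's profitability exceeds the intake rate on those already taken.
Rate on top 1: 394.2. F: 125 < 394.2 → exclude; stop.
Optimal diet: E — 1 of 4 types.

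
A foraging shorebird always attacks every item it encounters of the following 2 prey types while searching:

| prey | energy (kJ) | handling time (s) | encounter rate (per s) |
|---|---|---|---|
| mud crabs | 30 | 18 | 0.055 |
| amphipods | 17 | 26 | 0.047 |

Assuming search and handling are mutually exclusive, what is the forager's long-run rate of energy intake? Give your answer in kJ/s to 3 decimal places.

0.762 kJ/s

Energy encountered per unit search time: 0.055×30 + 0.047×17 = 2.449 kJ/s.
Handling time per unit search time: 0.055×18 + 0.047×26 = 2.212.
Rate = 2.449/(1 + 2.212) = 0.7625 kJ/s.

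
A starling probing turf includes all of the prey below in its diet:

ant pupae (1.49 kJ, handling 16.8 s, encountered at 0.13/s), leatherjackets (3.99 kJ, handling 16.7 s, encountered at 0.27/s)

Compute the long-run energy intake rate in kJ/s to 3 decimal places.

0.165 kJ/s

R = (0.13×1.49 + 0.27×3.99) / (1 + 0.13×16.8 + 0.27×16.7) = 1.271/7.693 = 0.1652 kJ/s.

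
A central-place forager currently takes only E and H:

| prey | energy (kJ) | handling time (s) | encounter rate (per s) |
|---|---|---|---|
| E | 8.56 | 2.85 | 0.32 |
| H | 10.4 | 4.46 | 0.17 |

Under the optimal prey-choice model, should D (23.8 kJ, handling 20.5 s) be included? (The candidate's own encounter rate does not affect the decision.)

On E and H alone, R = ΣλE/(1+Σλh) = 4.507/2.67 = 1.688 kJ/s.
D: E/h = 23.8/20.5 = 1.161 kJ/s.
Since 1.161 < R, time spent handling D is better spent searching.

No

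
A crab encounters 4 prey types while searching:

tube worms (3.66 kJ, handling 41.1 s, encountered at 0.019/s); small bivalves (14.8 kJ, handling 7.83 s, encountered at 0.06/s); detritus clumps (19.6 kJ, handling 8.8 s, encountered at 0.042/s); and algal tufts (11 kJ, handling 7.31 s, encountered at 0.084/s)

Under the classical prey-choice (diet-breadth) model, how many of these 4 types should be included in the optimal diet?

3

E/h in descending order: detritus clumps 2.23, small bivalves 1.89, algal tufts 1.5, tube worms 0.0891 kJ/s. The optimal diet is the largest prefix of this list for which every included type satisfies E_i/h_i > R on the types above it.
Rate on top 1: 0.6011. small bivalves: 1.89 > 0.6011 → include.
Rate on top 2: 0.9303. algal tufts: 1.5 > 0.9303 → include.
Rate on top 3: 1.074. tube worms: 0.0891 < 1.074 → exclude; stop.
Optimal diet: detritus clumps, small bivalves, algal tufts — 3 of 4 types.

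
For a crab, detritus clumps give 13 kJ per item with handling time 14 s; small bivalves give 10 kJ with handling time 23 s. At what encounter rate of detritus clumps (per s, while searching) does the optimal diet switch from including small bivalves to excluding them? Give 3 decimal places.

Drop small bivalves once their profitability E₂/h₂ falls below the rate achievable on detritus clumps alone: E₂/h₂ = λE₁/(1 + λh₁).
Solve for λ: λE₁h₂ = E₂(1 + λh₁) → λ(E₁h₂ − E₂h₁) = E₂ → λ = E₂/(E₁h₂ − E₂h₁).
λ = 10/(13×23 − 10×14) = 10/159 = 0.06289 per s.

0.063 per s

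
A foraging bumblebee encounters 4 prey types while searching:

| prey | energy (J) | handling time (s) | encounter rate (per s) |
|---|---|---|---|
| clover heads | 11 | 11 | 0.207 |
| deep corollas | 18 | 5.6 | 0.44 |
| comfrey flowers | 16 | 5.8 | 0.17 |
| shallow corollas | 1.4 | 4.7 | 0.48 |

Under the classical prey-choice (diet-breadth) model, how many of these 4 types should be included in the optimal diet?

2

E/h in descending order: deep corollas 3.21, comfrey flowers 2.76, clover heads 1, shallow corollas 0.298 J/s. The optimal diet is the largest prefix of this list for which every included type satisfies E_i/h_i > R on the types above it.
Rate on top 1: 2.286. comfrey flowers: 2.76 > 2.286 → include.
Rate on top 2: 2.391. clover heads: 1 < 2.391 → exclude; stop.
Optimal diet: deep corollas, comfrey flowers — 2 of 4 types.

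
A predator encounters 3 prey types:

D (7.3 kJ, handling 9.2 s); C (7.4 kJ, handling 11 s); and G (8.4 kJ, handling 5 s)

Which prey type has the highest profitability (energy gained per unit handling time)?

Profitability E/h (kJ/s): D = 7.3/9.2 = 0.793, C = 7.4/11 = 0.673, G = 8.4/5 = 1.68.
Ranked: G > D > C.

G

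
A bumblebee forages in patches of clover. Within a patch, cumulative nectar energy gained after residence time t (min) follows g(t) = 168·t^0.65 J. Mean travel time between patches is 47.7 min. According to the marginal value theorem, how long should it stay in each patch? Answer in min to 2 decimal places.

88.59 min

By the marginal value theorem, leave when the instantaneous gain rate g'(t) equals the habitat-wide average g(t)/(T + t).
g'(t) = 0.65·168·t^-0.35. Setting 0.65·168·t^-0.35 = 168·t^0.65/(47.7+t) gives 0.65(47.7+t) = t, so 0.35·t = 0.65×47.7.
t* = 0.65×47.7/0.35 = 88.59 min.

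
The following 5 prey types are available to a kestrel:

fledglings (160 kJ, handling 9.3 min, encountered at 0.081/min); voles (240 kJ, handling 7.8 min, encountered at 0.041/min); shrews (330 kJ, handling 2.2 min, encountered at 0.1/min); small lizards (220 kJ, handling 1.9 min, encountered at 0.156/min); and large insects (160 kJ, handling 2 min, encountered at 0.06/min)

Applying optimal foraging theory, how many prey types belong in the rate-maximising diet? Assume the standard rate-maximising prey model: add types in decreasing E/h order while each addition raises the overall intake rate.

3

Profitabilities (E/h, kJ/min): shrews 150, small lizards 116, large insects 80, voles 30.8, fledglings 17.2. Add prey in this order while the next type's profitability exceeds the intake rate on those already taken.
Rate on top 1: 27.05. small lizards: 116 > 27.05 → include.
Rate on top 2: 44.39. large insects: 80 > 44.39 → include.
Rate on top 3: 47.01. voles: 30.8 < 47.01 → exclude; stop.
Optimal diet: shrews, small lizards, large insects — 3 of 5 types.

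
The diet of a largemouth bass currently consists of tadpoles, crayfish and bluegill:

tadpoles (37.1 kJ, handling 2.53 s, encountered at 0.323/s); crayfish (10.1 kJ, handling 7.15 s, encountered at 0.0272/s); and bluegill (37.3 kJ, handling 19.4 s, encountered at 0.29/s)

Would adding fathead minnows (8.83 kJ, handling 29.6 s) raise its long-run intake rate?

No

Intake rate on the current diet: R = (0.323×37.1 + 0.0272×10.1 + 0.29×37.3) / (1 + 0.323×2.53 + 0.0272×7.15 + 0.29×19.4) = 23.08/7.638 = 3.021 kJ/s.
fathead minnows: E/h = 8.83/29.6 = 0.2983 kJ/s.
Since 0.2983 < R, time spent handling fathead minnows is better spent searching.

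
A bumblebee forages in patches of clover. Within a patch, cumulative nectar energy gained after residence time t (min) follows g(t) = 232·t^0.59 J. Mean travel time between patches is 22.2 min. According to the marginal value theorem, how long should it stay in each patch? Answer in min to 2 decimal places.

31.95 min

By the marginal value theorem, leave when the instantaneous gain rate g'(t) equals the habitat-wide average g(t)/(T + t).
g'(t) = 0.59·232·t^-0.41. Setting 0.59·232·t^-0.41 = 232·t^0.59/(22.2+t) gives 0.59(22.2+t) = t, so 0.41·t = 0.59×22.2.
t* = 0.59×22.2/0.41 = 31.95 min.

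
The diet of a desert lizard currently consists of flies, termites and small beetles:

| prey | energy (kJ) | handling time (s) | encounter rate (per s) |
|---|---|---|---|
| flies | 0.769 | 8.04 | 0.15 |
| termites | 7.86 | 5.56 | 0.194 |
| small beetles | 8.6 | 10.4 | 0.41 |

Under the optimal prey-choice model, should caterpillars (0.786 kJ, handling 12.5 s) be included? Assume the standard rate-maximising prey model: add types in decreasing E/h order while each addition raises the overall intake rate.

No

Intake rate on the current diet: R = (0.15×0.769 + 0.194×7.86 + 0.41×8.6) / (1 + 0.15×8.04 + 0.194×5.56 + 0.41×10.4) = 5.166/7.549 = 0.6844 kJ/s.
Profitability of caterpillars: 0.786/12.5 = 0.06288 kJ/s.
0.06288 < 0.6844, so adding caterpillars would lower the average — exclude it.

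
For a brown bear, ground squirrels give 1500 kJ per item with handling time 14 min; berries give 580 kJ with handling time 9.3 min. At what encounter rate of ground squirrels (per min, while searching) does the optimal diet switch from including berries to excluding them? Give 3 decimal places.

The zero-one rule: include berries iff E₂/h₂ > λE₁/(1+λh₁). Equality gives the switch point.
λE₁h₂ = E₂ + λE₂h₁ ⇒ λ = E₂/(E₁h₂ − E₂h₁) = 580/(1.395e+04 − 8120) = 0.09949 per min.

0.099 per min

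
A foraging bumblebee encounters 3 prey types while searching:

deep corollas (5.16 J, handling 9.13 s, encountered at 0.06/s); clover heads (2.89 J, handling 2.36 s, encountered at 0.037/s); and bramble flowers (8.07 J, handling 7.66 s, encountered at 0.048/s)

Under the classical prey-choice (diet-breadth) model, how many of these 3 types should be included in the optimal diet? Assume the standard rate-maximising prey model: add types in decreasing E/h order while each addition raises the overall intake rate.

Rank by E/h (J/s): clover heads 1.22, bramble flowers 1.05, deep corollas 0.565. Include each in turn until the next type's E/h falls below the running intake rate.
Rate on top 1: 0.09834. bramble flowers: 1.05 > 0.09834 → include.
Rate on top 2: 0.3397. deep corollas: 0.565 > 0.3397 → include.
Optimal diet: clover heads, bramble flowers, deep corollas — 3 of 3 types.

3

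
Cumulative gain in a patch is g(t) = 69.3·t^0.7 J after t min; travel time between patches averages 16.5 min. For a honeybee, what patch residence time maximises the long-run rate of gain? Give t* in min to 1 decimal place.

Maximise g(t)/(T+t): set derivative to zero → g'(t)(T+t) = g(t).
g'(t) = 0.7·69.3·t^-0.3. Setting 0.7·69.3·t^-0.3 = 69.3·t^0.7/(16.5+t) gives 0.7(16.5+t) = t, so 0.30·t = 0.7×16.5.
t* = 0.7×16.5/0.30 = 38.5 min.

38.5 min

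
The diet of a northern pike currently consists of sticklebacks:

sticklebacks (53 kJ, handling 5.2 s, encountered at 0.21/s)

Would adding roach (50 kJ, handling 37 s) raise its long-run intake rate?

On sticklebacks alone, R = ΣλE/(1+Σλh) = 11.13/2.092 = 5.32 kJ/s.
Profitability of roach: 50/37 = 1.351 kJ/s.
1.351 < 5.32, so adding roach would lower the average — exclude it.

No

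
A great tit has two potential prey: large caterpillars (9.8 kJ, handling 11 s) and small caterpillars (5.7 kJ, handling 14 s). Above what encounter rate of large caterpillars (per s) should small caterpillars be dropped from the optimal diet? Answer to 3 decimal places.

0.077 per s

At the threshold, the rate on large caterpillars alone equals the profitability of small caterpillars: λ·9.8/(1 + λ·11) = 5.7/14 = 0.4071.
Rearranging, λ(9.8 − 0.4071×11) = 0.4071, so λ = 0.4071/5.321 = 0.07651 per s.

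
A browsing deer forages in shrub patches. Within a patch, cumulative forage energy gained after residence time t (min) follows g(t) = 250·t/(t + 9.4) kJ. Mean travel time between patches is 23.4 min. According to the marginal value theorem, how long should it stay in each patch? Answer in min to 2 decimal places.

Optimal t* satisfies g'(t*) = g(t*)/(T + t*).
g'(t) = 250·9.4/(t + 9.4)². Setting 250·9.4/(t+9.4)² = 250t/[(t+9.4)(23.4+t)] gives 9.4(23.4+t) = t(t+9.4), so t² = 9.4×23.4 = 220.
t* = √220 = 14.83 min.

14.83 min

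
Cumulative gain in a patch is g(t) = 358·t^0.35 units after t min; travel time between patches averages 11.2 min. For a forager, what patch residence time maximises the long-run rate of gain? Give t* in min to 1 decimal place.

Optimal t* satisfies g'(t*) = g(t*)/(T + t*).
g'(t) = 0.35·358·t^-0.65. Setting 0.35·358·t^-0.65 = 358·t^0.35/(11.2+t) gives 0.35(11.2+t) = t, so 0.65·t = 0.35×11.2.
t* = 0.35×11.2/0.65 = 6.031 min.

6.0 min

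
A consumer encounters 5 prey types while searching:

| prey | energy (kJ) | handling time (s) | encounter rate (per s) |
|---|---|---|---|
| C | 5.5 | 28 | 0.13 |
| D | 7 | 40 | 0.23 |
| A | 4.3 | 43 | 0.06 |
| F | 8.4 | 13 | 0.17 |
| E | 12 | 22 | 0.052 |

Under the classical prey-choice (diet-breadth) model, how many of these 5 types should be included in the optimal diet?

E/h in descending order: F 0.646, E 0.545, C 0.196, D 0.175, A 0.1 kJ/s. The optimal diet is the largest prefix of this list for which every included type satisfies E_i/h_i > R on the types above it.
Rate on top 1: 0.4449. E: 0.545 > 0.4449 → include.
Rate on top 2: 0.4713. C: 0.196 < 0.4713 → exclude; stop.
Optimal diet: F, E — 2 of 5 types.

2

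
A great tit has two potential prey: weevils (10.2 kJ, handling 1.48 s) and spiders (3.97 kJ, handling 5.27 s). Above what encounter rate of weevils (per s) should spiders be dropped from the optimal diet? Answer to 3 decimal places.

0.083 per s

The zero-one rule: include spiders iff E₂/h₂ > λE₁/(1+λh₁). Equality gives the switch point.
λE₁h₂ = E₂ + λE₂h₁ ⇒ λ = E₂/(E₁h₂ − E₂h₁) = 3.97/(53.75 − 5.876) = 0.08292 per s.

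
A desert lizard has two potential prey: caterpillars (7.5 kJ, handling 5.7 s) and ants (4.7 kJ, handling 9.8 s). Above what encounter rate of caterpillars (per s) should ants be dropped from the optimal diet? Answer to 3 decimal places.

Drop ants once their profitability E₂/h₂ falls below the rate achievable on caterpillars alone: E₂/h₂ = λE₁/(1 + λh₁).
Solve for λ: λE₁h₂ = E₂(1 + λh₁) → λ(E₁h₂ − E₂h₁) = E₂ → λ = E₂/(E₁h₂ − E₂h₁).
λ = 4.7/(7.5×9.8 − 4.7×5.7) = 4.7/46.71 = 0.1006 per s.

0.101 per s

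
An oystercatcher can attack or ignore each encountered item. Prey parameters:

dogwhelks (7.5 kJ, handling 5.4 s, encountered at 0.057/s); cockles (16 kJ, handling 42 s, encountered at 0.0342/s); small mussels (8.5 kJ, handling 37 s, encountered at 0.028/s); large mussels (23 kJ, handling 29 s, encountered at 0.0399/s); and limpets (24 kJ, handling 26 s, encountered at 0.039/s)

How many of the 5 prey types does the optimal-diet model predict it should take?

3

E/h in descending order: dogwhelks 1.39, limpets 0.923, large mussels 0.793, cockles 0.381, small mussels 0.23 kJ/s. The optimal diet is the largest prefix of this list for which every included type satisfies E_i/h_i > R on the types above it.
Rate on top 1: 0.3269. limpets: 0.923 > 0.3269 → include.
Rate on top 2: 0.5873. large mussels: 0.793 > 0.5873 → include.
Rate on top 3: 0.6557. cockles: 0.381 < 0.6557 → exclude; stop.
Optimal diet: dogwhelks, limpets, large mussels — 3 of 5 types.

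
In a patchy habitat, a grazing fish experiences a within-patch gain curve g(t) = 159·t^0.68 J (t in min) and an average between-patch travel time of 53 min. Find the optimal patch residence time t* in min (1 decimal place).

Maximise g(t)/(T+t): set derivative to zero → g'(t)(T+t) = g(t).
g'(t) = 0.68·159·t^-0.32. Setting 0.68·159·t^-0.32 = 159·t^0.68/(53+t) gives 0.68(53+t) = t, so 0.32·t = 0.68×53.
t* = 0.68×53/0.32 = 112.6 min.

112.6 min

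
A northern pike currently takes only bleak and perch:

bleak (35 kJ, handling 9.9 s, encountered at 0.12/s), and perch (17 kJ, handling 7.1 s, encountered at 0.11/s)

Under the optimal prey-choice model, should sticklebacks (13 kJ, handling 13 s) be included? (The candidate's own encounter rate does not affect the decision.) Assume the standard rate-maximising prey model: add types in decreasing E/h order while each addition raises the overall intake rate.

Intake rate on the current diet: R = (0.12×35 + 0.11×17) / (1 + 0.12×9.9 + 0.11×7.1) = 6.07/2.969 = 2.044 kJ/s.
sticklebacks: E/h = 13/13 = 1 kJ/s.
Since 1 < R, time spent handling sticklebacks is better spent searching.

No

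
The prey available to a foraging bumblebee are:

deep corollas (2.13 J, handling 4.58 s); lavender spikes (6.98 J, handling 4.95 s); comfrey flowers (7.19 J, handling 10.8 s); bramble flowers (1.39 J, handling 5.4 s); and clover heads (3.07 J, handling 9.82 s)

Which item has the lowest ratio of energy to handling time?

Profitability E/h (J/s): deep corollas = 2.13/4.58 = 0.465, lavender spikes = 6.98/4.95 = 1.41, comfrey flowers = 7.19/10.8 = 0.666, bramble flowers = 1.39/5.4 = 0.257, clover heads = 3.07/9.82 = 0.313.
Ranked: lavender spikes > comfrey flowers > deep corollas > clover heads > bramble flowers.

bramble flowers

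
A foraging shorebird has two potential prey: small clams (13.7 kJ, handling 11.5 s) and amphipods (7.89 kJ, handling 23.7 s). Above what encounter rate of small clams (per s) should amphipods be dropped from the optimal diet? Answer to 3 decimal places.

At the threshold, the rate on small clams alone equals the profitability of amphipods: λ·13.7/(1 + λ·11.5) = 7.89/23.7 = 0.3329.
Rearranging, λ(13.7 − 0.3329×11.5) = 0.3329, so λ = 0.3329/9.872 = 0.03372 per s.

0.034 per s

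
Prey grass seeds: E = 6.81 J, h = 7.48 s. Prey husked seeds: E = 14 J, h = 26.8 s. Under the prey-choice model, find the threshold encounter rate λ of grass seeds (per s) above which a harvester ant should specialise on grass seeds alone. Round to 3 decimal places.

The zero-one rule: include husked seeds iff E₂/h₂ > λE₁/(1+λh₁). Equality gives the switch point.
λE₁h₂ = E₂ + λE₂h₁ ⇒ λ = E₂/(E₁h₂ − E₂h₁) = 14/(182.5 − 104.7) = 0.18 per s.

0.180 per s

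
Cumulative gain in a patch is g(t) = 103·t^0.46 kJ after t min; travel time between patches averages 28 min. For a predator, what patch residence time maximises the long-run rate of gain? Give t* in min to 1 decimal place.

23.9 min

Optimal t* satisfies g'(t*) = g(t*)/(T + t*).
g'(t) = 0.46·103·t^-0.54. Setting 0.46·103·t^-0.54 = 103·t^0.46/(28+t) gives 0.46(28+t) = t, so 0.54·t = 0.46×28.
t* = 0.46×28/0.54 = 23.85 min.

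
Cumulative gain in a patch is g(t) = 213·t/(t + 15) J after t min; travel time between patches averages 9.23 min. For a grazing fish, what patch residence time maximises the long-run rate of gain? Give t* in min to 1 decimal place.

Maximise g(t)/(T+t): set derivative to zero → g'(t)(T+t) = g(t).
g'(t) = 213·15/(t + 15)². Setting 213·15/(t+15)² = 213t/[(t+15)(9.23+t)] gives 15(9.23+t) = t(t+15), so t² = 15×9.23 = 138.5.
t* = √138.5 = 11.77 min.

11.8 min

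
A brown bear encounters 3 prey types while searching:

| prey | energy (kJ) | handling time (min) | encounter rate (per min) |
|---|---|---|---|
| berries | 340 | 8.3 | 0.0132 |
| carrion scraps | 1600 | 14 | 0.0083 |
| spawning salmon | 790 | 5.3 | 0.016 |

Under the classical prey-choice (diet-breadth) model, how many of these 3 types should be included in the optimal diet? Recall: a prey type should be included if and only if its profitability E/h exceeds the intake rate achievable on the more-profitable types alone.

3

Profitabilities (E/h, kJ/min): spawning salmon 149, carrion scraps 114, berries 41. Add prey in this order while the next type's profitability exceeds the intake rate on those already taken.
Rate on top 1: 11.65. carrion scraps: 114 > 11.65 → include.
Rate on top 2: 21.58. berries: 41 > 21.58 → include.
Optimal diet: spawning salmon, carrion scraps, berries — 3 of 3 types.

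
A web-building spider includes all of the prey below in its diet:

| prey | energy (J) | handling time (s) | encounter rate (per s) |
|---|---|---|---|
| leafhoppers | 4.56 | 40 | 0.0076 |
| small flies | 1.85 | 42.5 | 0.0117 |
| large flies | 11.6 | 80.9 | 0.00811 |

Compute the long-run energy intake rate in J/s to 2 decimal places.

Energy encountered per unit search time: 0.0076×4.56 + 0.0117×1.85 + 0.00811×11.6 = 0.1504 J/s.
Handling time per unit search time: 0.0076×40 + 0.0117×42.5 + 0.00811×80.9 = 1.457.
Rate = 0.1504/(1 + 1.457) = 0.06119 J/s.

0.06 J/s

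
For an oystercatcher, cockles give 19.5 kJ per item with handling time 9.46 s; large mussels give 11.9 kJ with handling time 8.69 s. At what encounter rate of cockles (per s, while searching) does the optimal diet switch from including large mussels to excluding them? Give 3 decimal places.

0.209 per s

At the threshold, the rate on cockles alone equals the profitability of large mussels: λ·19.5/(1 + λ·9.46) = 11.9/8.69 = 1.369.
Rearranging, λ(19.5 − 1.369×9.46) = 1.369, so λ = 1.369/6.546 = 0.2092 per s.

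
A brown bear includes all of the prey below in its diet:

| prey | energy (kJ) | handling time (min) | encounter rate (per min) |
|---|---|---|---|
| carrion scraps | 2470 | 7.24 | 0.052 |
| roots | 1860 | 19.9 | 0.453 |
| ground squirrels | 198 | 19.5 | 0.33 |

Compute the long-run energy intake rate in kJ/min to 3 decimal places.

R = Σλ_iE_i / (1 + Σλ_ih_i)
Numerator: 0.052×2470 + 0.453×1860 + 0.33×198 = 1036
Denominator: 1 + 0.052×7.24 + 0.453×19.9 + 0.33×19.5 = 16.83
R = 1036/16.83 = 61.59 kJ/min

61.592 kJ/min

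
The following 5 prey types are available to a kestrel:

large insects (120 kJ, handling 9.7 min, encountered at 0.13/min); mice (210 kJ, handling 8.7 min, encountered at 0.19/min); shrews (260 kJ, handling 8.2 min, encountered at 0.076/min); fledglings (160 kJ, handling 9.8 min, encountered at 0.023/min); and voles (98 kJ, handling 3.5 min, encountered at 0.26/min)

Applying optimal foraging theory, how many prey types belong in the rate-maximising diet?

3

E/h in descending order: shrews 31.7, voles 28, mice 24.1, fledglings 16.3, large insects 12.4 kJ/min. The optimal diet is the largest prefix of this list for which every included type satisfies E_i/h_i > R on the types above it.
Rate on top 1: 12.17. voles: 28 > 12.17 → include.
Rate on top 2: 17.86. mice: 24.1 > 17.86 → include.
Rate on top 3: 20.34. fledglings: 16.3 < 20.34 → exclude; stop.
Optimal diet: shrews, voles, mice — 3 of 5 types.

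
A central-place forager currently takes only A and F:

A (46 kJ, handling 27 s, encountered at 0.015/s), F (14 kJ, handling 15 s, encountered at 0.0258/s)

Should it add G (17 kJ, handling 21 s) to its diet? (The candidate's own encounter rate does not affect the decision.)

Intake rate on the current diet: R = (0.015×46 + 0.0258×14) / (1 + 0.015×27 + 0.0258×15) = 1.051/1.792 = 0.5866 kJ/s.
Profitability of G: 17/21 = 0.8095 kJ/s.
Since 0.8095 > R, including G increases the long-run rate.

Yes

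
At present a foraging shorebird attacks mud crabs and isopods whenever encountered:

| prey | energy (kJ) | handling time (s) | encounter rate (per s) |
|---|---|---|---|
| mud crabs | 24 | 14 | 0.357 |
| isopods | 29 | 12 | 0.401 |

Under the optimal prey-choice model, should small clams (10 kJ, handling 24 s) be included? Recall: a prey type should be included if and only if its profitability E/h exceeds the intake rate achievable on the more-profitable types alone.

On mud crabs and isopods alone, R = ΣλE/(1+Σλh) = 20.2/10.81 = 1.868 kJ/s.
Profitability of small clams: 10/24 = 0.4167 kJ/s.
0.4167 < 1.868, so adding small clams would lower the average — exclude it.

No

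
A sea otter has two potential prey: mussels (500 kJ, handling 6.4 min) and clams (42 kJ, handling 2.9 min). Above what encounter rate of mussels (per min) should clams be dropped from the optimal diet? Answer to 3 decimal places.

Drop clams once their profitability E₂/h₂ falls below the rate achievable on mussels alone: E₂/h₂ = λE₁/(1 + λh₁).
Solve for λ: λE₁h₂ = E₂(1 + λh₁) → λ(E₁h₂ − E₂h₁) = E₂ → λ = E₂/(E₁h₂ − E₂h₁).
λ = 42/(500×2.9 − 42×6.4) = 42/1181 = 0.03556 per min.

0.036 per min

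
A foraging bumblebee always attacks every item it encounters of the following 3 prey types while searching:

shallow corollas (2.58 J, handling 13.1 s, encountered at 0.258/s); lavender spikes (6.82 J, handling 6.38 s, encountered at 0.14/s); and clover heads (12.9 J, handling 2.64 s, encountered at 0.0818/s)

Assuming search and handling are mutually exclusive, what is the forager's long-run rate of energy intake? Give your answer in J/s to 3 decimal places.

0.487 J/s

R = Σλ_iE_i / (1 + Σλ_ih_i)
Numerator: 0.258×2.58 + 0.14×6.82 + 0.0818×12.9 = 2.676
Denominator: 1 + 0.258×13.1 + 0.14×6.38 + 0.0818×2.64 = 5.489
R = 2.676/5.489 = 0.4875 J/s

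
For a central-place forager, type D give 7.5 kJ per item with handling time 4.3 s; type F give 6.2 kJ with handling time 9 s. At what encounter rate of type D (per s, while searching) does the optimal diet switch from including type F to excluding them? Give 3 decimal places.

0.152 per s

The zero-one rule: include type F iff E₂/h₂ > λE₁/(1+λh₁). Equality gives the switch point.
λE₁h₂ = E₂ + λE₂h₁ ⇒ λ = E₂/(E₁h₂ − E₂h₁) = 6.2/(67.5 − 26.66) = 0.1518 per s.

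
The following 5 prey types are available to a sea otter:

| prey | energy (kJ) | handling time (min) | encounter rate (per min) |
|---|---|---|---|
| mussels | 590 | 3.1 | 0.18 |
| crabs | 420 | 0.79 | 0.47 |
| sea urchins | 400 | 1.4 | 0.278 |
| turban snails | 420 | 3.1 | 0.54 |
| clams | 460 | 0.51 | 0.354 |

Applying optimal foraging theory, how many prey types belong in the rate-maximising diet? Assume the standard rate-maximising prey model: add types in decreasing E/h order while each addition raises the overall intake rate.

3

E/h in descending order: clams 902, crabs 532, sea urchins 286, mussels 190, turban snails 135 kJ/min. The optimal diet is the largest prefix of this list for which every included type satisfies E_i/h_i > R on the types above it.
Rate on top 1: 137.9. crabs: 532 > 137.9 → include.
Rate on top 2: 232.1. sea urchins: 286 > 232.1 → include.
Rate on top 3: 242.9. mussels: 190 < 242.9 → exclude; stop.
Optimal diet: clams, crabs, sea urchins — 3 of 5 types.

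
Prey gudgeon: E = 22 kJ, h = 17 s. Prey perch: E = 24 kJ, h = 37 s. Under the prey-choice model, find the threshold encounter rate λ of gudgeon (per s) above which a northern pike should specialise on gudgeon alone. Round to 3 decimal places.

0.059 per s

The zero-one rule: include perch iff E₂/h₂ > λE₁/(1+λh₁). Equality gives the switch point.
λE₁h₂ = E₂ + λE₂h₁ ⇒ λ = E₂/(E₁h₂ − E₂h₁) = 24/(814 − 408) = 0.05911 per s.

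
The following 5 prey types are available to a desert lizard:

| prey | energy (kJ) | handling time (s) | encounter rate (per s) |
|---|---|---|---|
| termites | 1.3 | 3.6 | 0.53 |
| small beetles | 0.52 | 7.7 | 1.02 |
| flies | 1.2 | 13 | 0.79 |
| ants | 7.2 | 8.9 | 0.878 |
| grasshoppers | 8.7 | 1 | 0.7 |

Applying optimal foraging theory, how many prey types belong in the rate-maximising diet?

Profitabilities (E/h, kJ/s): grasshoppers 8.7, ants 0.809, termites 0.361, flies 0.0923, small beetles 0.0675. Add prey in this order while the next type's profitability exceeds the intake rate on those already taken.
Rate on top 1: 3.582. ants: 0.809 < 3.582 → exclude; stop.
Optimal diet: grasshoppers — 1 of 5 types.

1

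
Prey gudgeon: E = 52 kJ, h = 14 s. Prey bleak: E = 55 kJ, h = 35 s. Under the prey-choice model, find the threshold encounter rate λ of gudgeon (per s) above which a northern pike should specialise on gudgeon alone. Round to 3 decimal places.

At the threshold, the rate on gudgeon alone equals the profitability of bleak: λ·52/(1 + λ·14) = 55/35 = 1.571.
Rearranging, λ(52 − 1.571×14) = 1.571, so λ = 1.571/30 = 0.05238 per s.

0.052 per s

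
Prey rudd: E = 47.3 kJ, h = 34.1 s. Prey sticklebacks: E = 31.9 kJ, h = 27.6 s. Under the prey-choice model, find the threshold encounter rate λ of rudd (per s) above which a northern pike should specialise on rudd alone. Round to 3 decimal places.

0.147 per s

The zero-one rule: include sticklebacks iff E₂/h₂ > λE₁/(1+λh₁). Equality gives the switch point.
λE₁h₂ = E₂ + λE₂h₁ ⇒ λ = E₂/(E₁h₂ − E₂h₁) = 31.9/(1305 − 1088) = 0.1465 per s.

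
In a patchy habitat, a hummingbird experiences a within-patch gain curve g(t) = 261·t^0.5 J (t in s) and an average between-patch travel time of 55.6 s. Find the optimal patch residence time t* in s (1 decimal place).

55.6 s

Maximise g(t)/(T+t): set derivative to zero → g'(t)(T+t) = g(t).
g'(t) = 0.5·261·t^-0.5. Setting 0.5·261·t^-0.5 = 261·t^0.5/(55.6+t) gives 0.5(55.6+t) = t, so 0.50·t = 0.5×55.6.
t* = 0.5×55.6/0.50 = 55.6 s.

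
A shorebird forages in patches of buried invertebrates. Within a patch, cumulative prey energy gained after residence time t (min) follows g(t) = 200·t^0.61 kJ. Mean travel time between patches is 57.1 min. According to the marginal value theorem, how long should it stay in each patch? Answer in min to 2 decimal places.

By the marginal value theorem, leave when the instantaneous gain rate g'(t) equals the habitat-wide average g(t)/(T + t).
g'(t) = 0.61·200·t^-0.39. Setting 0.61·200·t^-0.39 = 200·t^0.61/(57.1+t) gives 0.61(57.1+t) = t, so 0.39·t = 0.61×57.1.
t* = 0.61×57.1/0.39 = 89.31 min.

89.31 min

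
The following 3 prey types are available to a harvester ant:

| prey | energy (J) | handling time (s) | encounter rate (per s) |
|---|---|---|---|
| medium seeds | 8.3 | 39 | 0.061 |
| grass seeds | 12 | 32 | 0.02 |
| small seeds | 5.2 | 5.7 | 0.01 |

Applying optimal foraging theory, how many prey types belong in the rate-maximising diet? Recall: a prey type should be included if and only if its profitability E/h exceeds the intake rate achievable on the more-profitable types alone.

E/h in descending order: small seeds 0.912, grass seeds 0.375, medium seeds 0.213 J/s. The optimal diet is the largest prefix of this list for which every included type satisfies E_i/h_i > R on the types above it.
Rate on top 1: 0.0492. grass seeds: 0.375 > 0.0492 → include.
Rate on top 2: 0.1721. medium seeds: 0.213 > 0.1721 → include.
Optimal diet: small seeds, grass seeds, medium seeds — 3 of 3 types.

3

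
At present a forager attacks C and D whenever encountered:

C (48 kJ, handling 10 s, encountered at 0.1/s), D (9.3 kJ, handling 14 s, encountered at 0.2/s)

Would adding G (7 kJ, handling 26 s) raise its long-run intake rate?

On C and D alone, R = ΣλE/(1+Σλh) = 6.66/4.8 = 1.387 kJ/s.
Profitability of G: 7/26 = 0.2692 kJ/s.
Since 0.2692 < R, time spent handling G is better spent searching.

No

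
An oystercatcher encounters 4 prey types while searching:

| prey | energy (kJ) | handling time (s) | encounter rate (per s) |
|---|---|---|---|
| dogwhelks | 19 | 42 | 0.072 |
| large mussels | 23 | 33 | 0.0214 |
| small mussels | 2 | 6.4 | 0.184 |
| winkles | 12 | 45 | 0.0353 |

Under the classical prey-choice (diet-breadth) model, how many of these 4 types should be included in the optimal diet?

2

Profitabilities (E/h, kJ/s): large mussels 0.697, dogwhelks 0.452, small mussels 0.312, winkles 0.267. Add prey in this order while the next type's profitability exceeds the intake rate on those already taken.
Rate on top 1: 0.2885. dogwhelks: 0.452 > 0.2885 → include.
Rate on top 2: 0.3933. small mussels: 0.312 < 0.3933 → exclude; stop.
Optimal diet: large mussels, dogwhelks — 2 of 4 types.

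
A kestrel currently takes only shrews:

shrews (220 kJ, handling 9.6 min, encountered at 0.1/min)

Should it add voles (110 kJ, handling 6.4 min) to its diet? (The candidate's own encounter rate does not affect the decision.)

Yes

Intake rate on the current diet: R = (0.1×220) / (1 + 0.1×9.6) = 22/1.96 = 11.22 kJ/min.
voles: E/h = 110/6.4 = 17.19 kJ/min.
Since 17.19 > R, including voles increases the long-run rate.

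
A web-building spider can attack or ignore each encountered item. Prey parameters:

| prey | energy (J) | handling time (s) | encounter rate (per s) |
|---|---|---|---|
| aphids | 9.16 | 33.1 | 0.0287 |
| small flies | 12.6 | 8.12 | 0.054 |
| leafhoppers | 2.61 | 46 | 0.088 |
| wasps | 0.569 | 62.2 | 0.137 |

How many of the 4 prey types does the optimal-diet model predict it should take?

E/h in descending order: small flies 1.55, aphids 0.277, leafhoppers 0.0567, wasps 0.00915 J/s. The optimal diet is the largest prefix of this list for which every included type satisfies E_i/h_i > R on the types above it.
Rate on top 1: 0.473. aphids: 0.277 < 0.473 → exclude; stop.
Optimal diet: small flies — 1 of 4 types.

1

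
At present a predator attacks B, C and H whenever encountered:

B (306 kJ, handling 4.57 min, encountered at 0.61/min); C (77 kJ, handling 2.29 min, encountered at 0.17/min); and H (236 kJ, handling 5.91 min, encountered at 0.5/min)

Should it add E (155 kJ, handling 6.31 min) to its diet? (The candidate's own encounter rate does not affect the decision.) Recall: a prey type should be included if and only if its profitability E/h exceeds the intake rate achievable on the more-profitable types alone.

On B, C and H alone, R = ΣλE/(1+Σλh) = 317.8/7.132 = 44.55 kJ/min.
E: E/h = 155/6.31 = 24.56 kJ/min.
Since 24.56 < R, time spent handling E is better spent searching.

No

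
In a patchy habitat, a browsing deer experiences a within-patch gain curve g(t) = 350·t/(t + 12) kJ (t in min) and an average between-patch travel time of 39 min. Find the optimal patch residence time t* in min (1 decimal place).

21.6 min

Optimal t* satisfies g'(t*) = g(t*)/(T + t*).
g'(t) = 350·12/(t + 12)². Setting 350·12/(t+12)² = 350t/[(t+12)(39+t)] gives 12(39+t) = t(t+12), so t² = 12×39 = 468.
t* = √468 = 21.63 min.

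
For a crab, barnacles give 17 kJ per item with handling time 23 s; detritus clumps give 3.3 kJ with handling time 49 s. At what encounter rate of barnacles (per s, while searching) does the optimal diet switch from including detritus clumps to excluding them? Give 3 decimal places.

0.004 per s

At the threshold, the rate on barnacles alone equals the profitability of detritus clumps: λ·17/(1 + λ·23) = 3.3/49 = 0.06735.
Rearranging, λ(17 − 0.06735×23) = 0.06735, so λ = 0.06735/15.45 = 0.004359 per s.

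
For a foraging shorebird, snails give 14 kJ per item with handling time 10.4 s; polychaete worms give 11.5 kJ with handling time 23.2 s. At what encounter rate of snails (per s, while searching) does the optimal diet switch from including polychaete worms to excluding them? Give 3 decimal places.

At the threshold, the rate on snails alone equals the profitability of polychaete worms: λ·14/(1 + λ·10.4) = 11.5/23.2 = 0.4957.
Rearranging, λ(14 − 0.4957×10.4) = 0.4957, so λ = 0.4957/8.845 = 0.05604 per s.

0.056 per s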